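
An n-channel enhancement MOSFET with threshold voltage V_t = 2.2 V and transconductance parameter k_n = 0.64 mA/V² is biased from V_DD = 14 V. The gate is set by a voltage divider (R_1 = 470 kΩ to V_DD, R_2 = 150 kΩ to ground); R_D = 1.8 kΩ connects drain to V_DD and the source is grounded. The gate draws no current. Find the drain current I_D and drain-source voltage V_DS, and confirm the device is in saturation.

I_D ≈ 0.45 mA, V_DS ≈ 13 V

V_G = V_DD·R_2/(R_1+R_2) = 14×150/620 = 3.39 V. With the source grounded, V_GS = V_G = 3.39 V.
Assume saturation: I_D = (k_n/2)(V_GS − V_t)² = (0.64/2)×(3.39 − 2.2)² = 0.32×1.19² = 0.451 mA.
V_DS = V_DD − I_D·R_D = 14 − 0.451×1.8 = 13.2 V.
Saturation requires V_DS ≥ V_GS − V_t = 1.19 V; 13.2 ≥ 1.19 ✓.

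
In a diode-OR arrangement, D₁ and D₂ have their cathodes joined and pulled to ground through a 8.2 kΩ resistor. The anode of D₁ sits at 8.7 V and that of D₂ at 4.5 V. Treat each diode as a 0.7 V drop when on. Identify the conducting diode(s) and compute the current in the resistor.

Assume both conduct. Then node N would need to be at both 8.7−0.7 = 8 V and 4.5−0.7 = 3.8 V, which is impossible.
Assume only D₁ conducts: V_N = 8.7 − 0.7 = 8 V, so I_R = 8/8.2 = 0.976 mA.
Check D₂: its anode-to-cathode voltage is 4.5 − 8 = -3.5 V < 0.7 V, so it is off. The assumption is consistent.

Only D₁ conducts; I_R ≈ 0.98 mA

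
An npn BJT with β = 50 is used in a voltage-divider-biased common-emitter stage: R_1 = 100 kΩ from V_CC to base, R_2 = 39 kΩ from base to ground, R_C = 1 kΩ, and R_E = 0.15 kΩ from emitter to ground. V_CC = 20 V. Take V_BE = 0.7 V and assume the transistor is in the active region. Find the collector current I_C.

I_C ≈ 6.9 mA

Thevenize the base divider: V_Th = V_CC·R_2/(R_1+R_2) = 20×39/139 = 5.61 V, R_Th = R_1‖R_2 = 28.1 kΩ.
Base-emitter loop: V_Th = I_B·R_Th + V_BE + (β+1)I_B·R_E, so I_B = (5.61 − 0.7) / (28.1 + 51×0.15) = 0.138 mA.
I_C = β·I_B = 50×0.138 = 6.88 mA, and I_E = (β+1)I_B = 7.01 mA.
V_CE = V_CC − I_C·R_C − I_E·R_E = 20 − 6.88×1 − 7.01×0.15 = 12.1 V.
V_CE = 12.1 V > 0.2 V confirms active-region operation.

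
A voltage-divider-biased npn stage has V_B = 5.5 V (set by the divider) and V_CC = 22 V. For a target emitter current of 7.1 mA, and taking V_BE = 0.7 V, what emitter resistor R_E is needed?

V_E = V_B − V_BE = 5.5 − 0.7 = 4.8 V.
R_E = V_E / I_E = 4.8 / 7.1 = 0.676 kΩ.

R_E ≈ 0.68 kΩ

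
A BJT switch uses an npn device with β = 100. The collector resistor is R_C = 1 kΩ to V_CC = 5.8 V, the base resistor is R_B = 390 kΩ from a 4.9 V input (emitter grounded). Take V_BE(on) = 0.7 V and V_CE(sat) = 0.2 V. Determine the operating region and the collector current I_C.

Assume active. Base-emitter loop: I_B = (V_BB − V_BE)/R_B = (4.9 − 0.7)/390 = 0.0108 mA.
I_C = β·I_B = 100×0.0108 = 1.08 mA.
V_CE = V_CC − I_C·R_C = 5.8 − 1.08×1 = 4.72 V > V_CE(sat), so the active-region assumption holds.

active; I_C ≈ 1.1 mA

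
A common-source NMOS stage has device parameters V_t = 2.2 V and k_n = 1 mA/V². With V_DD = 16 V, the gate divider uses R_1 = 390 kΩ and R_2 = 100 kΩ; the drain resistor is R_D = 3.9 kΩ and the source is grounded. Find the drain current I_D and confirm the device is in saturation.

V_G = V_DD·R_2/(R_1+R_2) = 16×100/490 = 3.27 V. With the source grounded, V_GS = V_G = 3.27 V.
Assume saturation: I_D = (k_n/2)(V_GS − V_t)² = (1/2)×(3.27 − 2.2)² = 0.5×1.07² = 0.567 mA.
V_DS = V_DD − I_D·R_D = 16 − 0.567×3.9 = 13.8 V.
Saturation requires V_DS ≥ V_GS − V_t = 1.07 V; 13.8 ≥ 1.07 ✓.

I_D ≈ 0.57 mA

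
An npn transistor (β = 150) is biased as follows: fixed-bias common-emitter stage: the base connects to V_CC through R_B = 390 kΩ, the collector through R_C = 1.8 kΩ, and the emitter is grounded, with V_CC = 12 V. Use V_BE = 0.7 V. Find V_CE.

V_CE ≈ 4.2 V

Base loop: V_CC = I_B·R_B + V_BE, so I_B = (12 − 0.7)/390 kΩ = 0.029 mA.
In the active region I_C = β·I_B = 150 × 0.029 = 4.35 mA.
Collector loop: V_CE = V_CC − I_C·R_C = 12 − 4.35×1.8 = 4.18 V.
Since V_CE = 4.18 V > V_CE(sat) ≈ 0.2 V, the transistor is in the active region as assumed.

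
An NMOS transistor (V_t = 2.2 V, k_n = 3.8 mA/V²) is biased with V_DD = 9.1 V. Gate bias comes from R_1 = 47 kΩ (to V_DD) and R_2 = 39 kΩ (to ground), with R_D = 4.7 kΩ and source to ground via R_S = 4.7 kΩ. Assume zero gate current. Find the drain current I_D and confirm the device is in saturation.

I_D ≈ 0.32 mA

V_G = V_DD·R_2/(R_1+R_2) = 9.1×39/86 = 4.13 V.
Assume saturation: I_D = (k_n/2)(V_GS − V_t)² with V_GS = V_G − I_D·R_S = 4.13 − 4.7·I_D.
Substituting gives 42·I_D² − 35.4·I_D + 7.05 = 0, with roots I_D = 0.322 or 0.521 mA.
The root I_D = 0.521 mA gives V_GS = 1.68 V ≤ V_t, so take I_D = 0.322 mA.
Then V_GS = 2.61 V and V_DS = V_DD − I_D(R_D+R_S) = 9.1 − 0.322×9.4 = 6.07 V.
Saturation requires V_DS ≥ V_GS − V_t = 0.412 V; 6.07 ≥ 0.412 ✓.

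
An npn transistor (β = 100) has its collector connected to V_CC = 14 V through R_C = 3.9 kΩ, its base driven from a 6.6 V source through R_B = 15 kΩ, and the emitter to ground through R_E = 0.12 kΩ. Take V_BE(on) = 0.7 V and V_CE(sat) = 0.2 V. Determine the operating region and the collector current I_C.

Assume active: I_B = (6.6 − 0.7)/(15 + 101×0.12) = 0.218 mA, I_C = β·I_B = 21.8 mA.
Then V_CE = 14 − 21.8×3.9 − 22×0.12 = -73.5 V < 0.2 V — the active assumption fails.
Re-solve with V_CE = 0.2 V. KCL at the emitter: V_E/R_E = (V_BB−0.7−V_E)/R_B + (V_CC−0.2−V_E)/R_C, giving V_E = 0.454 V.
I_C = (V_CC − 0.2 − V_E)/R_C = (13.8 − 0.454)/3.9 = 3.42 mA.
Check: I_B = (5.9 − 0.454)/15 = 0.363 mA, and β·I_B = 36.3 mA > I_C, confirming saturation.

saturation; I_C ≈ 3.4 mA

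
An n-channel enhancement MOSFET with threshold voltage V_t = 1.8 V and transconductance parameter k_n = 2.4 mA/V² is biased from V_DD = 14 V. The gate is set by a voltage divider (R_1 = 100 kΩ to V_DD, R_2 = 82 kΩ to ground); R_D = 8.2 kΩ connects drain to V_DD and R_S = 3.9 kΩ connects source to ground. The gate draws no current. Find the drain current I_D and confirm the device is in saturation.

V_G = V_DD·R_2/(R_1+R_2) = 14×82/182 = 6.31 V.
Assume saturation: I_D = (k_n/2)(V_GS − V_t)² with V_GS = V_G − I_D·R_S = 6.31 − 3.9·I_D.
Substituting gives 18.3·I_D² − 43.2·I_D + 24.4 = 0, with roots I_D = 0.93 or 1.44 mA.
The root I_D = 1.44 mA gives V_GS = 0.706 V ≤ V_t, so take I_D = 0.93 mA.
Then V_GS = 2.68 V and V_DS = V_DD − I_D(R_D+R_S) = 14 − 0.93×12.1 = 2.75 V.
Saturation requires V_DS ≥ V_GS − V_t = 0.88 V; 2.75 ≥ 0.88 ✓.

I_D ≈ 0.93 mA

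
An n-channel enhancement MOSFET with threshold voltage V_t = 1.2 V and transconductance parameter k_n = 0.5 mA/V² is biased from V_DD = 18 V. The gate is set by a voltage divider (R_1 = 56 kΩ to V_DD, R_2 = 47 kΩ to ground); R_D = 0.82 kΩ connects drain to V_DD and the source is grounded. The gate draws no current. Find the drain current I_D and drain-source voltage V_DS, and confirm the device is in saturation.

I_D ≈ 12 mA, V_DS ≈ 7.9 V

V_G = V_DD·R_2/(R_1+R_2) = 18×47/103 = 8.21 V. With the source grounded, V_GS = V_G = 8.21 V.
Assume saturation: I_D = (k_n/2)(V_GS − V_t)² = (0.5/2)×(8.21 − 1.2)² = 0.25×7.01² = 12.3 mA.
V_DS = V_DD − I_D·R_D = 18 − 12.3×0.82 = 7.92 V.
Saturation requires V_DS ≥ V_GS − V_t = 7.01 V; 7.92 ≥ 7.01 ✓.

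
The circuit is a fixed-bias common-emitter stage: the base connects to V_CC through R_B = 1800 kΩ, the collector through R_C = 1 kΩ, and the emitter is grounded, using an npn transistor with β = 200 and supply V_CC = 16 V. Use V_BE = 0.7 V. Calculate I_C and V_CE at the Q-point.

Base loop: V_CC = I_B·R_B + V_BE, so I_B = (16 − 0.7)/1800 kΩ = 0.0085 mA.
In the active region I_C = β·I_B = 200 × 0.0085 = 1.7 mA.
Collector loop: V_CE = V_CC − I_C·R_C = 16 − 1.7×1 = 14.3 V.
Since V_CE = 14.3 V > V_CE(sat) ≈ 0.2 V, the transistor is in the active region as assumed.

I_C ≈ 1.7 mA, V_CE ≈ 14 V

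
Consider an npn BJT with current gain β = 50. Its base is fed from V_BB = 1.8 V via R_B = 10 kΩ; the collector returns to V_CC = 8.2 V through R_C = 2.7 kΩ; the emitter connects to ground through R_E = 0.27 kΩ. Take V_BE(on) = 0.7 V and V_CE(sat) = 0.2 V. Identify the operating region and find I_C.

Assume active. Base-emitter loop: I_B = (V_BB − V_BE)/(R_B + (β+1)R_E) = (1.8 − 0.7)/(10 + 51×0.27) = 0.0463 mA.
I_C = β·I_B = 50×0.0463 = 2.31 mA.
V_CE = V_CC − I_C·R_C − I_E·R_E = 8.2 − 2.31×2.7 − 2.36×0.27 = 1.32 V > V_CE(sat), so the active-region assumption holds.

active; I_C ≈ 2.3 mA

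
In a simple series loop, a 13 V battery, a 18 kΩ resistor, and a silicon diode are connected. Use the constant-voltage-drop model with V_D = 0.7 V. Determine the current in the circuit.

I ≈ 0.68 mA

KVL around the loop: 13 = V_D + I·R = 0.7 + I × 18 kΩ.
So I = (13 − 0.7) / 18 kΩ = 12.3 / 18 = 0.683 mA.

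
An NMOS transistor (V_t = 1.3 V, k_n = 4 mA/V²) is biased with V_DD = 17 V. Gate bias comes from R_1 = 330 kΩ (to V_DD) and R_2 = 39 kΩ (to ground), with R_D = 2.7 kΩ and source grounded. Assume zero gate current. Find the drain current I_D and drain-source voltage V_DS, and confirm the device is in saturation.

I_D ≈ 0.49 mA, V_DS ≈ 16 V

V_G = V_DD·R_2/(R_1+R_2) = 17×39/369 = 1.8 V. With the source grounded, V_GS = V_G = 1.8 V.
Assume saturation: I_D = (k_n/2)(V_GS − V_t)² = (4/2)×(1.8 − 1.3)² = 2×0.497² = 0.494 mA.
V_DS = V_DD − I_D·R_D = 17 − 0.494×2.7 = 15.7 V.
Saturation requires V_DS ≥ V_GS − V_t = 0.497 V; 15.7 ≥ 0.497 ✓.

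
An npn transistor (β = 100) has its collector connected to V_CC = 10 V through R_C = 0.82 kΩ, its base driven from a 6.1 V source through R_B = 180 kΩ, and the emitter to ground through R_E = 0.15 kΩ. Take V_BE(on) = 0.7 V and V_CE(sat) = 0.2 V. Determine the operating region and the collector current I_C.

active; I_C ≈ 2.8 mA

Assume active. Base-emitter loop: I_B = (V_BB − V_BE)/(R_B + (β+1)R_E) = (6.1 − 0.7)/(180 + 101×0.15) = 0.0277 mA.
I_C = β·I_B = 100×0.0277 = 2.77 mA.
V_CE = V_CC − I_C·R_C − I_E·R_E = 10 − 2.77×0.82 − 2.79×0.15 = 7.31 V > V_CE(sat), so the active-region assumption holds.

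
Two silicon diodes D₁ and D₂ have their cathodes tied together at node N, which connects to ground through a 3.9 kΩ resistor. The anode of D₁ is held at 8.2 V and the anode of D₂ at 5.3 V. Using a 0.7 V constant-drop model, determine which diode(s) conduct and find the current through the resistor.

Only D₁ conducts; I_R ≈ 1.9 mA

Assume both conduct. Then node N would need to be at both 8.2−0.7 = 7.5 V and 5.3−0.7 = 4.6 V, which is impossible.
Assume only D₁ conducts: V_N = 8.2 − 0.7 = 7.5 V, so I_R = 7.5/3.9 = 1.92 mA.
Check D₂: its anode-to-cathode voltage is 5.3 − 7.5 = -2.2 V < 0.7 V, so it is off. The assumption is consistent.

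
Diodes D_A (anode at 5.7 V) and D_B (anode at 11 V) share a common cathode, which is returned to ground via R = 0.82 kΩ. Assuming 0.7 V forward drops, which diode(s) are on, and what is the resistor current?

Assume both conduct. Then node N would need to be at both 5.7−0.7 = 5 V and 11−0.7 = 10.3 V, which is impossible.
Assume only D_B conducts: V_N = 11 − 0.7 = 10.3 V, so I_R = 10.3/0.82 = 12.6 mA.
Check D_A: its anode-to-cathode voltage is 5.7 − 10.3 = -4.6 V < 0.7 V, so it is off. The assumption is consistent.

Only D_B conducts; I_R ≈ 13 mA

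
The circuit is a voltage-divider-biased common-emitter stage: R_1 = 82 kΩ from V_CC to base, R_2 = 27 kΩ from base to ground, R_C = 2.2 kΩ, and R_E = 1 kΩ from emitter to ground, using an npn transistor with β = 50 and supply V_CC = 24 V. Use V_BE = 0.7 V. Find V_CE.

V_CE ≈ 12 V

Thevenize the base divider: V_Th = V_CC·R_2/(R_1+R_2) = 24×27/109 = 5.94 V, R_Th = R_1‖R_2 = 20.3 kΩ.
Base-emitter loop: V_Th = I_B·R_Th + V_BE + (β+1)I_B·R_E, so I_B = (5.94 − 0.7) / (20.3 + 51×1) = 0.0735 mA.
I_C = β·I_B = 50×0.0735 = 3.68 mA, and I_E = (β+1)I_B = 3.75 mA.
V_CE = V_CC − I_C·R_C − I_E·R_E = 24 − 3.68×2.2 − 3.75×1 = 12.2 V.
V_CE = 12.2 V > 0.2 V confirms active-region operation.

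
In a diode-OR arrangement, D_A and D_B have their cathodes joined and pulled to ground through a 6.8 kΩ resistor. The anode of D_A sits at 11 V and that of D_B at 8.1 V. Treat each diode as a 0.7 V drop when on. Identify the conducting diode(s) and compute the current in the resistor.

Assume both conduct. Then node N would need to be at both 11−0.7 = 10.3 V and 8.1−0.7 = 7.4 V, which is impossible.
Assume only D_A conducts: V_N = 11 − 0.7 = 10.3 V, so I_R = 10.3/6.8 = 1.51 mA.
Check D_B: its anode-to-cathode voltage is 8.1 − 10.3 = -2.2 V < 0.7 V, so it is off. The assumption is consistent.

Only D_A conducts; I_R ≈ 1.5 mA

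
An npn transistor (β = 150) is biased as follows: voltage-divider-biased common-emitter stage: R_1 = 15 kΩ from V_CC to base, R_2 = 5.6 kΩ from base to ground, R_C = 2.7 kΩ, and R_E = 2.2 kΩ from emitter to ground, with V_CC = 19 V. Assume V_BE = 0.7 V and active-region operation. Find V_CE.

Thevenize the base divider: V_Th = V_CC·R_2/(R_1+R_2) = 19×5.6/20.6 = 5.17 V, R_Th = R_1‖R_2 = 4.08 kΩ.
Base-emitter loop: V_Th = I_B·R_Th + V_BE + (β+1)I_B·R_E, so I_B = (5.17 − 0.7) / (4.08 + 151×2.2) = 0.0133 mA.
I_C = β·I_B = 150×0.0133 = 1.99 mA, and I_E = (β+1)I_B = 2 mA.
V_CE = V_CC − I_C·R_C − I_E·R_E = 19 − 1.99×2.7 − 2×2.2 = 9.21 V.
V_CE = 9.21 V > 0.2 V confirms active-region operation.

V_CE ≈ 9.2 V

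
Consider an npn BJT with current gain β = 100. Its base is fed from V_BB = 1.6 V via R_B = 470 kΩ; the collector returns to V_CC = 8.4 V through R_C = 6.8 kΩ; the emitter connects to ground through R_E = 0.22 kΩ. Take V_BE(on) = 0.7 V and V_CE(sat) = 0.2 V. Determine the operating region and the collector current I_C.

Assume active. Base-emitter loop: I_B = (V_BB − V_BE)/(R_B + (β+1)R_E) = (1.6 − 0.7)/(470 + 101×0.22) = 0.00183 mA.
I_C = β·I_B = 100×0.00183 = 0.183 mA.
V_CE = V_CC − I_C·R_C − I_E·R_E = 8.4 − 0.183×6.8 − 0.185×0.22 = 7.12 V > V_CE(sat), so the active-region assumption holds.

active; I_C ≈ 0.18 mA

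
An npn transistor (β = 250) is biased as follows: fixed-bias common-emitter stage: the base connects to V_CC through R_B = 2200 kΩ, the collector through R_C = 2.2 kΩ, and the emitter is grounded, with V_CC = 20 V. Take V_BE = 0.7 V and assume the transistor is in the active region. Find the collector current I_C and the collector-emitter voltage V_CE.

Base loop: V_CC = I_B·R_B + V_BE, so I_B = (20 − 0.7)/2200 kΩ = 0.00877 mA.
In the active region I_C = β·I_B = 250 × 0.00877 = 2.19 mA.
Collector loop: V_CE = V_CC − I_C·R_C = 20 − 2.19×2.2 = 15.2 V.
Since V_CE = 15.2 V > V_CE(sat) ≈ 0.2 V, the transistor is in the active region as assumed.

I_C ≈ 2.2 mA, V_CE ≈ 15 V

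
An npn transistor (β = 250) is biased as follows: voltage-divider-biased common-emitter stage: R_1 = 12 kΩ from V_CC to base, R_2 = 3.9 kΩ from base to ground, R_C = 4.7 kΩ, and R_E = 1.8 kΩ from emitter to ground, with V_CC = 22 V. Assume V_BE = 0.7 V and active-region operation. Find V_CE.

V_CE ≈ 5.2 V

Thevenize the base divider: V_Th = V_CC·R_2/(R_1+R_2) = 22×3.9/15.9 = 5.4 V, R_Th = R_1‖R_2 = 2.94 kΩ.
Base-emitter loop: V_Th = I_B·R_Th + V_BE + (β+1)I_B·R_E, so I_B = (5.4 − 0.7) / (2.94 + 251×1.8) = 0.0103 mA.
I_C = β·I_B = 250×0.0103 = 2.58 mA, and I_E = (β+1)I_B = 2.59 mA.
V_CE = V_CC − I_C·R_C − I_E·R_E = 22 − 2.58×4.7 − 2.59×1.8 = 5.2 V.
V_CE = 5.2 V > 0.2 V confirms active-region operation.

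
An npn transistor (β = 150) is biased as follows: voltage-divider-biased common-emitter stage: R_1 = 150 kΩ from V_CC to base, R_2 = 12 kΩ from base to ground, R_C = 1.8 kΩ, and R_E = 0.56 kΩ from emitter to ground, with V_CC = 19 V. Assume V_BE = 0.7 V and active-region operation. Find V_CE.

Thevenize the base divider: V_Th = V_CC·R_2/(R_1+R_2) = 19×12/162 = 1.41 V, R_Th = R_1‖R_2 = 11.1 kΩ.
Base-emitter loop: V_Th = I_B·R_Th + V_BE + (β+1)I_B·R_E, so I_B = (1.41 − 0.7) / (11.1 + 151×0.56) = 0.00739 mA.
I_C = β·I_B = 150×0.00739 = 1.11 mA, and I_E = (β+1)I_B = 1.12 mA.
V_CE = V_CC − I_C·R_C − I_E·R_E = 19 − 1.11×1.8 − 1.12×0.56 = 16.4 V.
V_CE = 16.4 V > 0.2 V confirms active-region operation.

V_CE ≈ 16 V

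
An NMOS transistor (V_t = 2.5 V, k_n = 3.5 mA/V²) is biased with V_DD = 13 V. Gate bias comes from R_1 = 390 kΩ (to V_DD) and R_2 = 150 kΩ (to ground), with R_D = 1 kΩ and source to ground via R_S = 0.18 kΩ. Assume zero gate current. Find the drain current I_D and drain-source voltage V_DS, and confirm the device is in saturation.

V_G = V_DD·R_2/(R_1+R_2) = 13×150/540 = 3.61 V.
Assume saturation: I_D = (k_n/2)(V_GS − V_t)² with V_GS = V_G − I_D·R_S = 3.61 − 0.18·I_D.
Substituting gives 0.0567·I_D² − 1.7·I_D + 2.16 = 0, with roots I_D = 1.33 or 28.7 mA.
The root I_D = 28.7 mA gives V_GS = -1.55 V ≤ V_t, so take I_D = 1.33 mA.
Then V_GS = 3.37 V and V_DS = V_DD − I_D(R_D+R_S) = 13 − 1.33×1.18 = 11.4 V.
Saturation requires V_DS ≥ V_GS − V_t = 0.872 V; 11.4 ≥ 0.872 ✓.

I_D ≈ 1.3 mA, V_DS ≈ 11 V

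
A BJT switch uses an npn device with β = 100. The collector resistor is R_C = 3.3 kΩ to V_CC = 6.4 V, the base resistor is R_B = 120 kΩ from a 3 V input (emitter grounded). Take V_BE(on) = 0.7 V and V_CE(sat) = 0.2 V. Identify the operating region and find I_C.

saturation; I_C ≈ 1.9 mA

Assume active: I_B = (3 − 0.7)/120 = 0.0192 mA, giving I_C = β·I_B = 1.92 mA.
But then V_CE = 6.4 − 1.92×3.3 = 0.075 V < V_CE(sat) = 0.2 V — impossible in the active region.
So the transistor is saturated. With V_CE = 0.2 V, I_C = (V_CC − 0.2)/R_C = 6.2/3.3 = 1.88 mA.
Check: β·I_B = 1.92 mA > I_C = 1.88 mA, confirming saturation.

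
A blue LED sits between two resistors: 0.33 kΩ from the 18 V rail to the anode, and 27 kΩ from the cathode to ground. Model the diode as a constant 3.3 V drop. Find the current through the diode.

The two resistors are in series with the diode, so KVL gives 18 = I·0.33 + 3.3 + I·27.
I = (18 − 3.3) / (0.33 + 27) kΩ = 14.7 / 27.3 = 0.538 mA.

I ≈ 0.54 mA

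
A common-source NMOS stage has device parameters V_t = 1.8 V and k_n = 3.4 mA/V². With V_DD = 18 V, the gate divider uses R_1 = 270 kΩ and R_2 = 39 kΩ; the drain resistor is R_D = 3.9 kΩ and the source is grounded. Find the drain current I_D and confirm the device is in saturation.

V_G = V_DD·R_2/(R_1+R_2) = 18×39/309 = 2.27 V. With the source grounded, V_GS = V_G = 2.27 V.
Assume saturation: I_D = (k_n/2)(V_GS − V_t)² = (3.4/2)×(2.27 − 1.8)² = 1.7×0.472² = 0.378 mA.
V_DS = V_DD − I_D·R_D = 18 − 0.378×3.9 = 16.5 V.
Saturation requires V_DS ≥ V_GS − V_t = 0.472 V; 16.5 ≥ 0.472 ✓.

I_D ≈ 0.38 mA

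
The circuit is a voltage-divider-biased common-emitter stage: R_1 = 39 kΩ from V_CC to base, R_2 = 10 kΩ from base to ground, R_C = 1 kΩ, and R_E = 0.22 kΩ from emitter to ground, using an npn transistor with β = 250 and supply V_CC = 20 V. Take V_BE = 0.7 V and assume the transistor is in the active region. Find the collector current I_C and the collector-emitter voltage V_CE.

I_C ≈ 13 mA, V_CE ≈ 3.7 V

Thevenize the base divider: V_Th = V_CC·R_2/(R_1+R_2) = 20×10/49 = 4.08 V, R_Th = R_1‖R_2 = 7.96 kΩ.
Base-emitter loop: V_Th = I_B·R_Th + V_BE + (β+1)I_B·R_E, so I_B = (4.08 − 0.7) / (7.96 + 251×0.22) = 0.0535 mA.
I_C = β·I_B = 250×0.0535 = 13.4 mA, and I_E = (β+1)I_B = 13.4 mA.
V_CE = V_CC − I_C·R_C − I_E·R_E = 20 − 13.4×1 − 13.4×0.22 = 3.66 V.
V_CE = 3.66 V > 0.2 V confirms active-region operation.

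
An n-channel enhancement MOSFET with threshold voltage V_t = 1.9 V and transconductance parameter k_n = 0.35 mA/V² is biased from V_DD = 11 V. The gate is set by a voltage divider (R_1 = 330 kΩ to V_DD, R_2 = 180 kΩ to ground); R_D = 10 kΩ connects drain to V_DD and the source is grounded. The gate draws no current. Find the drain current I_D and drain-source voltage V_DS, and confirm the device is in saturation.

V_G = V_DD·R_2/(R_1+R_2) = 11×180/510 = 3.88 V. With the source grounded, V_GS = V_G = 3.88 V.
Assume saturation: I_D = (k_n/2)(V_GS − V_t)² = (0.35/2)×(3.88 − 1.9)² = 0.175×1.98² = 0.688 mA.
V_DS = V_DD − I_D·R_D = 11 − 0.688×10 = 4.12 V.
Saturation requires V_DS ≥ V_GS − V_t = 1.98 V; 4.12 ≥ 1.98 ✓.

I_D ≈ 0.69 mA, V_DS ≈ 4.1 V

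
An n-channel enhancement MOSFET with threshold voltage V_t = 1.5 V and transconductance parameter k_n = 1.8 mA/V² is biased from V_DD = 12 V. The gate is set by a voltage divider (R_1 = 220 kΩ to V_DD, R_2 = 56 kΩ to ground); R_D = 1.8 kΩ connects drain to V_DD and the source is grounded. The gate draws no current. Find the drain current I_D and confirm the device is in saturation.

V_G = V_DD·R_2/(R_1+R_2) = 12×56/276 = 2.43 V. With the source grounded, V_GS = V_G = 2.43 V.
Assume saturation: I_D = (k_n/2)(V_GS − V_t)² = (1.8/2)×(2.43 − 1.5)² = 0.9×0.935² = 0.786 mA.
V_DS = V_DD − I_D·R_D = 12 − 0.786×1.8 = 10.6 V.
Saturation requires V_DS ≥ V_GS − V_t = 0.935 V; 10.6 ≥ 0.935 ✓.

I_D ≈ 0.79 mA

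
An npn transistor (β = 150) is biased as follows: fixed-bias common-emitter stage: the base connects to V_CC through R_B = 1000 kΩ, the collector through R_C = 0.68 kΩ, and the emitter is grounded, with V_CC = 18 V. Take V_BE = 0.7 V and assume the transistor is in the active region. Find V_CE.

Base loop: V_CC = I_B·R_B + V_BE, so I_B = (18 − 0.7)/1000 kΩ = 0.0173 mA.
In the active region I_C = β·I_B = 150 × 0.0173 = 2.59 mA.
Collector loop: V_CE = V_CC − I_C·R_C = 18 − 2.59×0.68 = 16.2 V.
Since V_CE = 16.2 V > V_CE(sat) ≈ 0.2 V, the transistor is in the active region as assumed.

V_CE ≈ 16 V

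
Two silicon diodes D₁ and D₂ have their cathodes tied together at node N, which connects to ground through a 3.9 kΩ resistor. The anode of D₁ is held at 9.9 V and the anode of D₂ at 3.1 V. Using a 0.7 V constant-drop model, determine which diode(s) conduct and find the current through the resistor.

Assume both conduct. Then node N would need to be at both 9.9−0.7 = 9.2 V and 3.1−0.7 = 2.4 V, which is impossible.
Assume only D₁ conducts: V_N = 9.9 − 0.7 = 9.2 V, so I_R = 9.2/3.9 = 2.36 mA.
Check D₂: its anode-to-cathode voltage is 3.1 − 9.2 = -6.1 V < 0.7 V, so it is off. The assumption is consistent.

Only D₁ conducts; I_R ≈ 2.4 mA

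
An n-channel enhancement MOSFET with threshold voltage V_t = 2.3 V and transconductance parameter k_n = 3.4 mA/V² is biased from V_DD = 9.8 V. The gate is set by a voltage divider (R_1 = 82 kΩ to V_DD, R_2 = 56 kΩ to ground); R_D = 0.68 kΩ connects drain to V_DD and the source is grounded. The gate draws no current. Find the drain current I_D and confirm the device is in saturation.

V_G = V_DD·R_2/(R_1+R_2) = 9.8×56/138 = 3.98 V. With the source grounded, V_GS = V_G = 3.98 V.
Assume saturation: I_D = (k_n/2)(V_GS − V_t)² = (3.4/2)×(3.98 − 2.3)² = 1.7×1.68² = 4.78 mA.
V_DS = V_DD − I_D·R_D = 9.8 − 4.78×0.68 = 6.55 V.
Saturation requires V_DS ≥ V_GS − V_t = 1.68 V; 6.55 ≥ 1.68 ✓.

I_D ≈ 4.8 mA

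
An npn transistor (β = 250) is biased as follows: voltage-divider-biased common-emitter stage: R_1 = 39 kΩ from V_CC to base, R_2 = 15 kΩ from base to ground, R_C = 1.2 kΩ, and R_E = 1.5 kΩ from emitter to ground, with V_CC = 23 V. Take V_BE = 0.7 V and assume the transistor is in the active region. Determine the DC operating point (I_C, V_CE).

I_C ≈ 3.7 mA, V_CE ≈ 13 V

Thevenize the base divider: V_Th = V_CC·R_2/(R_1+R_2) = 23×15/54 = 6.39 V, R_Th = R_1‖R_2 = 10.8 kΩ.
Base-emitter loop: V_Th = I_B·R_Th + V_BE + (β+1)I_B·R_E, so I_B = (6.39 − 0.7) / (10.8 + 251×1.5) = 0.0147 mA.
I_C = β·I_B = 250×0.0147 = 3.67 mA, and I_E = (β+1)I_B = 3.69 mA.
V_CE = V_CC − I_C·R_C − I_E·R_E = 23 − 3.67×1.2 − 3.69×1.5 = 13.1 V.
V_CE = 13.1 V > 0.2 V confirms active-region operation.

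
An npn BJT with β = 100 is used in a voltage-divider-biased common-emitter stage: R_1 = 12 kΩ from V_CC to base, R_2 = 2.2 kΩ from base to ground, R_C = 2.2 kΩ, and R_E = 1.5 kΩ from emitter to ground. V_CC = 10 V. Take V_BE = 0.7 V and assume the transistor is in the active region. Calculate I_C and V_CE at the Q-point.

Thevenize the base divider: V_Th = V_CC·R_2/(R_1+R_2) = 10×2.2/14.2 = 1.55 V, R_Th = R_1‖R_2 = 1.86 kΩ.
Base-emitter loop: V_Th = I_B·R_Th + V_BE + (β+1)I_B·R_E, so I_B = (1.55 − 0.7) / (1.86 + 101×1.5) = 0.00554 mA.
I_C = β·I_B = 100×0.00554 = 0.554 mA, and I_E = (β+1)I_B = 0.559 mA.
V_CE = V_CC − I_C·R_C − I_E·R_E = 10 − 0.554×2.2 − 0.559×1.5 = 7.94 V.
V_CE = 7.94 V > 0.2 V confirms active-region operation.

I_C ≈ 0.55 mA, V_CE ≈ 7.9 V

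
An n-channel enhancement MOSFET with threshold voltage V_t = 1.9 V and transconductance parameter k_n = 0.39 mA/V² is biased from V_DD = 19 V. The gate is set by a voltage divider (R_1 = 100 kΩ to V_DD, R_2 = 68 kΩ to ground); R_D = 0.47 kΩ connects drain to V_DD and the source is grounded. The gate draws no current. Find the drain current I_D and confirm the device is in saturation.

I_D ≈ 6.5 mA

V_G = V_DD·R_2/(R_1+R_2) = 19×68/168 = 7.69 V. With the source grounded, V_GS = V_G = 7.69 V.
Assume saturation: I_D = (k_n/2)(V_GS − V_t)² = (0.39/2)×(7.69 − 1.9)² = 0.195×5.79² = 6.54 mA.
V_DS = V_DD − I_D·R_D = 19 − 6.54×0.47 = 15.9 V.
Saturation requires V_DS ≥ V_GS − V_t = 5.79 V; 15.9 ≥ 5.79 ✓.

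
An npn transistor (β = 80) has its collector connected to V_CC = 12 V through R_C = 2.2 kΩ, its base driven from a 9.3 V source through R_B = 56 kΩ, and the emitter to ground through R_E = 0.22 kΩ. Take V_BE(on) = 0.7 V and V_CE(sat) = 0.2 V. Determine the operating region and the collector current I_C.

Assume active: I_B = (9.3 − 0.7)/(56 + 81×0.22) = 0.116 mA, I_C = β·I_B = 9.32 mA.
Then V_CE = 12 − 9.32×2.2 − 9.44×0.22 = -10.6 V < 0.2 V — the active assumption fails.
Re-solve with V_CE = 0.2 V. KCL at the emitter: V_E/R_E = (V_BB−0.7−V_E)/R_B + (V_CC−0.2−V_E)/R_C, giving V_E = 1.1 V.
I_C = (V_CC − 0.2 − V_E)/R_C = (11.8 − 1.1)/2.2 = 4.86 mA.
Check: I_B = (8.6 − 1.1)/56 = 0.134 mA, and β·I_B = 10.7 mA > I_C, confirming saturation.

saturation; I_C ≈ 4.9 mA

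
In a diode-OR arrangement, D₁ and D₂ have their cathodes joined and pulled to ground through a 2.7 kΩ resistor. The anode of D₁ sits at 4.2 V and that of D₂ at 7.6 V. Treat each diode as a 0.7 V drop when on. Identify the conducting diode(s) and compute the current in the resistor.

Only D₂ conducts; I_R ≈ 2.6 mA

Assume both conduct. Then node N would need to be at both 4.2−0.7 = 3.5 V and 7.6−0.7 = 6.9 V, which is impossible.
Assume only D₂ conducts: V_N = 7.6 − 0.7 = 6.9 V, so I_R = 6.9/2.7 = 2.56 mA.
Check D₁: its anode-to-cathode voltage is 4.2 − 6.9 = -2.7 V < 0.7 V, so it is off. The assumption is consistent.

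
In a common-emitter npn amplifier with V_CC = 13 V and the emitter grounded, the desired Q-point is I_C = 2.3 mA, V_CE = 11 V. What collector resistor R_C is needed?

R_C ≈ 0.87 kΩ

Collector loop: V_CC = I_C·R_C + V_CE.
R_C = (V_CC − V_CE)/I_C = (13 − 11)/2.3 = 0.87 kΩ.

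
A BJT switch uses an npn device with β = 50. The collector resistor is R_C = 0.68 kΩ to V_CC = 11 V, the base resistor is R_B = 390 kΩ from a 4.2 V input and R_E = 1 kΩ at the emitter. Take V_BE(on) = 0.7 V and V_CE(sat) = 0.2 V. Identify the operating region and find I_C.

active; I_C ≈ 0.4 mA

Assume active. Base-emitter loop: I_B = (V_BB − V_BE)/(R_B + (β+1)R_E) = (4.2 − 0.7)/(390 + 51×1) = 0.00794 mA.
I_C = β·I_B = 50×0.00794 = 0.397 mA.
V_CE = V_CC − I_C·R_C − I_E·R_E = 11 − 0.397×0.68 − 0.405×1 = 10.3 V > V_CE(sat), so the active-region assumption holds.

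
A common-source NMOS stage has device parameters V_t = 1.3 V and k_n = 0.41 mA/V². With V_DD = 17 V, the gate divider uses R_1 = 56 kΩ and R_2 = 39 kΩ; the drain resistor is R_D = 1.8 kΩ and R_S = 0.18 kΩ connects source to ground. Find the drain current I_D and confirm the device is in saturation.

I_D ≈ 4.8 mA

V_G = V_DD·R_2/(R_1+R_2) = 17×39/95 = 6.98 V.
Assume saturation: I_D = (k_n/2)(V_GS − V_t)² with V_GS = V_G − I_D·R_S = 6.98 − 0.18·I_D.
Substituting gives 0.00664·I_D² − 1.42·I_D + 6.61 = 0, with roots I_D = 4.77 or 209 mA.
The root I_D = 209 mA gives V_GS = -30.6 V ≤ V_t, so take I_D = 4.77 mA.
Then V_GS = 6.12 V and V_DS = V_DD − I_D(R_D+R_S) = 17 − 4.77×1.98 = 7.57 V.
Saturation requires V_DS ≥ V_GS − V_t = 4.82 V; 7.57 ≥ 4.82 ✓.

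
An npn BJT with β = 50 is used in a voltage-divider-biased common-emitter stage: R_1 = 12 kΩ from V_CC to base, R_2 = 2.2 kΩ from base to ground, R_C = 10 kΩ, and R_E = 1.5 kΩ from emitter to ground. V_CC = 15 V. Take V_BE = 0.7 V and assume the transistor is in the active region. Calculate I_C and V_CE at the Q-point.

I_C ≈ 1 mA, V_CE ≈ 3.1 V

Thevenize the base divider: V_Th = V_CC·R_2/(R_1+R_2) = 15×2.2/14.2 = 2.32 V, R_Th = R_1‖R_2 = 1.86 kΩ.
Base-emitter loop: V_Th = I_B·R_Th + V_BE + (β+1)I_B·R_E, so I_B = (2.32 − 0.7) / (1.86 + 51×1.5) = 0.0207 mA.
I_C = β·I_B = 50×0.0207 = 1.04 mA, and I_E = (β+1)I_B = 1.06 mA.
V_CE = V_CC − I_C·R_C − I_E·R_E = 15 − 1.04×10 − 1.06×1.5 = 3.05 V.
V_CE = 3.05 V > 0.2 V confirms active-region operation.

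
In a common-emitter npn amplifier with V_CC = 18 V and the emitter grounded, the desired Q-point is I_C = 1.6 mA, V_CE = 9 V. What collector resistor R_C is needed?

R_C ≈ 5.6 kΩ

Collector loop: V_CC = I_C·R_C + V_CE.
R_C = (V_CC − V_CE)/I_C = (18 − 9)/1.6 = 5.62 kΩ.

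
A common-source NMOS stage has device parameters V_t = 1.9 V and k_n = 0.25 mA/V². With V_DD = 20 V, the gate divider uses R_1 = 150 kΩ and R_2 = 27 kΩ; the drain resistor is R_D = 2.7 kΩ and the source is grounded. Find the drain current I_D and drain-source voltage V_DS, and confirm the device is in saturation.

V_G = V_DD·R_2/(R_1+R_2) = 20×27/177 = 3.05 V. With the source grounded, V_GS = V_G = 3.05 V.
Assume saturation: I_D = (k_n/2)(V_GS − V_t)² = (0.25/2)×(3.05 − 1.9)² = 0.125×1.15² = 0.166 mA.
V_DS = V_DD − I_D·R_D = 20 − 0.166×2.7 = 19.6 V.
Saturation requires V_DS ≥ V_GS − V_t = 1.15 V; 19.6 ≥ 1.15 ✓.

I_D ≈ 0.17 mA, V_DS ≈ 20 V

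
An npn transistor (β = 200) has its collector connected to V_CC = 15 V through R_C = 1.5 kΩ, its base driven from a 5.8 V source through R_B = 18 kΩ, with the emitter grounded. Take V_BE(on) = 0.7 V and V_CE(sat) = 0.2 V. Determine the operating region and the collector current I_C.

Assume active: I_B = (5.8 − 0.7)/18 = 0.283 mA, giving I_C = β·I_B = 56.7 mA.
But then V_CE = 15 − 56.7×1.5 = -70 V < V_CE(sat) = 0.2 V — impossible in the active region.
So the transistor is saturated. With V_CE = 0.2 V, I_C = (V_CC − 0.2)/R_C = 14.8/1.5 = 9.87 mA.
Check: β·I_B = 56.7 mA > I_C = 9.87 mA, confirming saturation.

saturation; I_C ≈ 9.9 mA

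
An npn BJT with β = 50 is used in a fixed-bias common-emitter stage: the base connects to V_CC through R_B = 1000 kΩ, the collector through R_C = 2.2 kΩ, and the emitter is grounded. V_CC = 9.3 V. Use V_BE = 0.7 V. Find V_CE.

V_CE ≈ 8.4 V

Base loop: V_CC = I_B·R_B + V_BE, so I_B = (9.3 − 0.7)/1000 kΩ = 0.0086 mA.
In the active region I_C = β·I_B = 50 × 0.0086 = 0.43 mA.
Collector loop: V_CE = V_CC − I_C·R_C = 9.3 − 0.43×2.2 = 8.35 V.
Since V_CE = 8.35 V > V_CE(sat) ≈ 0.2 V, the transistor is in the active region as assumed.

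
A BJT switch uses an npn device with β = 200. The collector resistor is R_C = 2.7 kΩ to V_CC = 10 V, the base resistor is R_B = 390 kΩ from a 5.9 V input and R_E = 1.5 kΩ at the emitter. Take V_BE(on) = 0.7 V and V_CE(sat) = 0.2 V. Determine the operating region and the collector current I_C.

Assume active. Base-emitter loop: I_B = (V_BB − V_BE)/(R_B + (β+1)R_E) = (5.9 − 0.7)/(390 + 201×1.5) = 0.00752 mA.
I_C = β·I_B = 200×0.00752 = 1.5 mA.
V_CE = V_CC − I_C·R_C − I_E·R_E = 10 − 1.5×2.7 − 1.51×1.5 = 3.67 V > V_CE(sat), so the active-region assumption holds.

active; I_C ≈ 1.5 mA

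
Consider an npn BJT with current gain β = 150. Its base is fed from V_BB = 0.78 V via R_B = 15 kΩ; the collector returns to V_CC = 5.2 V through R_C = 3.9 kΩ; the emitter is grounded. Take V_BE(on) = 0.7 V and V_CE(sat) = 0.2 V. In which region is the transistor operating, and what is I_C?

active; I_C ≈ 0.8 mA

Assume active. Base-emitter loop: I_B = (V_BB − V_BE)/R_B = (0.78 − 0.7)/15 = 0.00533 mA.
I_C = β·I_B = 150×0.00533 = 0.8 mA.
V_CE = V_CC − I_C·R_C = 5.2 − 0.8×3.9 = 2.08 V > V_CE(sat), so the active-region assumption holds.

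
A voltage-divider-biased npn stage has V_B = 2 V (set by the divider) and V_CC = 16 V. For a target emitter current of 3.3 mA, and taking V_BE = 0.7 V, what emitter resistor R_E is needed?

R_E ≈ 0.39 kΩ

V_E = V_B − V_BE = 2 − 0.7 = 1.3 V.
R_E = V_E / I_E = 1.3 / 3.3 = 0.394 kΩ.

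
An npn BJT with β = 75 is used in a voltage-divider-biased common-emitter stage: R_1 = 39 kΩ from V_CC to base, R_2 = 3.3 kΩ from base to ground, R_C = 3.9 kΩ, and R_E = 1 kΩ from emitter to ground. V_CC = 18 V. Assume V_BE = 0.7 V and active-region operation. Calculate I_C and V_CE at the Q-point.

I_C ≈ 0.67 mA, V_CE ≈ 15 V

Thevenize the base divider: V_Th = V_CC·R_2/(R_1+R_2) = 18×3.3/42.3 = 1.4 V, R_Th = R_1‖R_2 = 3.04 kΩ.
Base-emitter loop: V_Th = I_B·R_Th + V_BE + (β+1)I_B·R_E, so I_B = (1.4 − 0.7) / (3.04 + 76×1) = 0.00891 mA.
I_C = β·I_B = 75×0.00891 = 0.668 mA, and I_E = (β+1)I_B = 0.677 mA.
V_CE = V_CC − I_C·R_C − I_E·R_E = 18 − 0.668×3.9 − 0.677×1 = 14.7 V.
V_CE = 14.7 V > 0.2 V confirms active-region operation.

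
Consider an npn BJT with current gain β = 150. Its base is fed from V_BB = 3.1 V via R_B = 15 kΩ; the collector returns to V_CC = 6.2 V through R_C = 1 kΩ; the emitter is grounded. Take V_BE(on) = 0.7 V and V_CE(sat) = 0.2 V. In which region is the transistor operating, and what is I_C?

saturation; I_C ≈ 6 mA

Assume active: I_B = (3.1 − 0.7)/15 = 0.16 mA, giving I_C = β·I_B = 24 mA.
But then V_CE = 6.2 − 24×1 = -17.8 V < V_CE(sat) = 0.2 V — impossible in the active region.
So the transistor is saturated. With V_CE = 0.2 V, I_C = (V_CC − 0.2)/R_C = 6/1 = 6 mA.
Check: β·I_B = 24 mA > I_C = 6 mA, confirming saturation.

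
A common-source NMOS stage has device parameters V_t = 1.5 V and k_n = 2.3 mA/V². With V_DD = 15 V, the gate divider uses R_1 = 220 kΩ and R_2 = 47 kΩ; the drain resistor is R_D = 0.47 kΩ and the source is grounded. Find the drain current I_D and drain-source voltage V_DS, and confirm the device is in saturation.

V_G = V_DD·R_2/(R_1+R_2) = 15×47/267 = 2.64 V. With the source grounded, V_GS = V_G = 2.64 V.
Assume saturation: I_D = (k_n/2)(V_GS − V_t)² = (2.3/2)×(2.64 − 1.5)² = 1.15×1.14² = 1.5 mA.
V_DS = V_DD − I_D·R_D = 15 − 1.5×0.47 = 14.3 V.
Saturation requires V_DS ≥ V_GS − V_t = 1.14 V; 14.3 ≥ 1.14 ✓.

I_D ≈ 1.5 mA, V_DS ≈ 14 V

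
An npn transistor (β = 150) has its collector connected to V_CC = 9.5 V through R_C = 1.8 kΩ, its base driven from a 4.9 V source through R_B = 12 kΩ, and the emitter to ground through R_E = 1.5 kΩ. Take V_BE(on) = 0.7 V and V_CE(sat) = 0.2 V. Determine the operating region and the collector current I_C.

active; I_C ≈ 2.6 mA

Assume active. Base-emitter loop: I_B = (V_BB − V_BE)/(R_B + (β+1)R_E) = (4.9 − 0.7)/(12 + 151×1.5) = 0.0176 mA.
I_C = β·I_B = 150×0.0176 = 2.64 mA.
V_CE = V_CC − I_C·R_C − I_E·R_E = 9.5 − 2.64×1.8 − 2.66×1.5 = 0.757 V > V_CE(sat), so the active-region assumption holds.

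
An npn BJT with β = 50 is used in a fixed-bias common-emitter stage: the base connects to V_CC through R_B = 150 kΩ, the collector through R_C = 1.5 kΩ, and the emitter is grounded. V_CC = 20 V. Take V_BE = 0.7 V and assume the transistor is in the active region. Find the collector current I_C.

Base loop: V_CC = I_B·R_B + V_BE, so I_B = (20 − 0.7)/150 kΩ = 0.129 mA.
In the active region I_C = β·I_B = 50 × 0.129 = 6.43 mA.
Collector loop: V_CE = V_CC − I_C·R_C = 20 − 6.43×1.5 = 10.3 V.
Since V_CE = 10.3 V > V_CE(sat) ≈ 0.2 V, the transistor is in the active region as assumed.

I_C ≈ 6.4 mA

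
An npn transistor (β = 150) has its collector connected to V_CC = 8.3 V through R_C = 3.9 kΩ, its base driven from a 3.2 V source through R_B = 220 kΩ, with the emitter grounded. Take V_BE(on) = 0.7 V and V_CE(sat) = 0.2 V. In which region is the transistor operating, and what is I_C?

Assume active. Base-emitter loop: I_B = (V_BB − V_BE)/R_B = (3.2 − 0.7)/220 = 0.0114 mA.
I_C = β·I_B = 150×0.0114 = 1.7 mA.
V_CE = V_CC − I_C·R_C = 8.3 − 1.7×3.9 = 1.65 V > V_CE(sat), so the active-region assumption holds.

active; I_C ≈ 1.7 mA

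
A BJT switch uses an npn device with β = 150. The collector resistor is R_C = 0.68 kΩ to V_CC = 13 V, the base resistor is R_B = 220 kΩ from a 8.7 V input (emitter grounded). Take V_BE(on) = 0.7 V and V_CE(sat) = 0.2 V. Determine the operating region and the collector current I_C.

active; I_C ≈ 5.5 mA

Assume active. Base-emitter loop: I_B = (V_BB − V_BE)/R_B = (8.7 − 0.7)/220 = 0.0364 mA.
I_C = β·I_B = 150×0.0364 = 5.45 mA.
V_CE = V_CC − I_C·R_C = 13 − 5.45×0.68 = 9.29 V > V_CE(sat), so the active-region assumption holds.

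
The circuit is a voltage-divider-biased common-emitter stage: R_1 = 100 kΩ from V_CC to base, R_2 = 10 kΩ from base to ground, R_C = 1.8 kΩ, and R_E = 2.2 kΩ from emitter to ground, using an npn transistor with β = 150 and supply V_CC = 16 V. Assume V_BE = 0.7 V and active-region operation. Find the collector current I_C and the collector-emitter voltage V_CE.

I_C ≈ 0.33 mA, V_CE ≈ 15 V

Thevenize the base divider: V_Th = V_CC·R_2/(R_1+R_2) = 16×10/110 = 1.45 V, R_Th = R_1‖R_2 = 9.09 kΩ.
Base-emitter loop: V_Th = I_B·R_Th + V_BE + (β+1)I_B·R_E, so I_B = (1.45 − 0.7) / (9.09 + 151×2.2) = 0.00221 mA.
I_C = β·I_B = 150×0.00221 = 0.332 mA, and I_E = (β+1)I_B = 0.334 mA.
V_CE = V_CC − I_C·R_C − I_E·R_E = 16 − 0.332×1.8 − 0.334×2.2 = 14.7 V.
V_CE = 14.7 V > 0.2 V confirms active-region operation.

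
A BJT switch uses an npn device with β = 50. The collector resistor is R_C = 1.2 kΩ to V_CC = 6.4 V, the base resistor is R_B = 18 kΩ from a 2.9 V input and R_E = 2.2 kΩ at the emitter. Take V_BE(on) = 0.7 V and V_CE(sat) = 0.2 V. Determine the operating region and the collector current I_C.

active; I_C ≈ 0.84 mA

Assume active. Base-emitter loop: I_B = (V_BB − V_BE)/(R_B + (β+1)R_E) = (2.9 − 0.7)/(18 + 51×2.2) = 0.0169 mA.
I_C = β·I_B = 50×0.0169 = 0.845 mA.
V_CE = V_CC − I_C·R_C − I_E·R_E = 6.4 − 0.845×1.2 − 0.862×2.2 = 3.49 V > V_CE(sat), so the active-region assumption holds.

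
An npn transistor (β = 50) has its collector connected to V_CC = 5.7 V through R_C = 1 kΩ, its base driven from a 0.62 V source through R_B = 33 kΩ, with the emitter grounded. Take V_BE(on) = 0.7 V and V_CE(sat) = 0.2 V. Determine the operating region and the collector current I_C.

V_BB = 0.62 V ≤ V_BE(on) = 0.7 V, so the base-emitter junction is not forward biased.
The transistor is in cutoff: I_B = I_C = 0.

cutoff; I_C ≈ 0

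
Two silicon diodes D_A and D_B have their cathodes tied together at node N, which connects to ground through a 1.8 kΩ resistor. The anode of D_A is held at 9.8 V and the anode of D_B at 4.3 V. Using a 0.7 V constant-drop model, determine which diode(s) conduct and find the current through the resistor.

Only D_A conducts; I_R ≈ 5.1 mA

Assume both conduct. Then node N would need to be at both 9.8−0.7 = 9.1 V and 4.3−0.7 = 3.6 V, which is impossible.
Assume only D_A conducts: V_N = 9.8 − 0.7 = 9.1 V, so I_R = 9.1/1.8 = 5.06 mA.
Check D_B: its anode-to-cathode voltage is 4.3 − 9.1 = -4.8 V < 0.7 V, so it is off. The assumption is consistent.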